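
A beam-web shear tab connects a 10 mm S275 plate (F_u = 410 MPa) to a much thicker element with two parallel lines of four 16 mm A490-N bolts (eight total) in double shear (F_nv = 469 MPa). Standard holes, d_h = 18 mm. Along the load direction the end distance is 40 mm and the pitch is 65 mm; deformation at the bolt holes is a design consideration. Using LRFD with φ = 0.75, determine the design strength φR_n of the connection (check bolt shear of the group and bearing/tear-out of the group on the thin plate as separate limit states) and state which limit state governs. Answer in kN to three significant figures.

Bolt shear: A_b = π·16²/4 = 201.1 mm²; R_n = 469 × 201.1 × 8 × 2 / 1000 = 1509 kN → 0.75 × 1509 = 1130 kN.
Bearing (1.2 l_c t F_u ≤ 2.4 d t F_u): upper limit = 2.4·16·10·410 / 1000 = 157.4 kN.
  Edge l_c = 40 − 18/2 = 31 → r_n = 152.5 kN; interior l_c = 65 − 18 = 47 → r_n = 157.4 kN.
  R_n,bearing = 2·152.5 + 6·157.4 = 1250 kN → 0.75 × 1250 = 937 kN.
Bearing governs: 937 kN.

937 kN (bearing governs)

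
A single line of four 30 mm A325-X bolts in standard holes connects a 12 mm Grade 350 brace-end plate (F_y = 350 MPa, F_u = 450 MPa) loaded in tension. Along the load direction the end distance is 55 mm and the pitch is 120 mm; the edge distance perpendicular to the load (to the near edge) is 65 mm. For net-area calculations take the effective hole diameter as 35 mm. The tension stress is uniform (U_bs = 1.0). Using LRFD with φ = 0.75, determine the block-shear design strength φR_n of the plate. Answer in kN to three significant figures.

903 kN

Shear plane L_v = 55 + 3·120 = 415 mm; A_gv = 415 × 12 = 4980 mm².
A_nv = (415 − 3.5·35) × 12 = 3510 mm².
A_nt = (65 − 0.5·35) × 12 = 570 mm².
0.6 F_u A_nv = 947.7 kN; 0.6 F_y A_gv = 1046 kN → shear rupture governs the shear term.
R_n = 947.7 + 1.0 × 450 × 570 / 1000 = 1204 kN.
Design strength φR_n = 0.75 × 1204 = 903 kN.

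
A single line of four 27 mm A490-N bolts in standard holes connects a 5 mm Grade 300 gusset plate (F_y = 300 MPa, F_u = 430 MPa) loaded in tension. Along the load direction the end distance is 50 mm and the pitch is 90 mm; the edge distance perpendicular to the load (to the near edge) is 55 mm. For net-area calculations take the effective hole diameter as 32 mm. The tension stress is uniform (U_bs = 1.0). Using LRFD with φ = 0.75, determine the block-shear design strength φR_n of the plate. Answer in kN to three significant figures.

Shear plane L_v = 50 + 3·90 = 320 mm; A_gv = 320 × 5 = 1600 mm².
A_nv = (320 − 3.5·32) × 5 = 1040 mm².
A_nt = (55 − 0.5·32) × 5 = 195 mm².
0.6 F_u A_nv = 268.3 kN; 0.6 F_y A_gv = 288 kN → shear rupture governs the shear term.
R_n = 268.3 + 1.0 × 430 × 195 / 1000 = 352.2 kN.
Design strength φR_n = 0.75 × 352.2 = 264 kN.

264 kN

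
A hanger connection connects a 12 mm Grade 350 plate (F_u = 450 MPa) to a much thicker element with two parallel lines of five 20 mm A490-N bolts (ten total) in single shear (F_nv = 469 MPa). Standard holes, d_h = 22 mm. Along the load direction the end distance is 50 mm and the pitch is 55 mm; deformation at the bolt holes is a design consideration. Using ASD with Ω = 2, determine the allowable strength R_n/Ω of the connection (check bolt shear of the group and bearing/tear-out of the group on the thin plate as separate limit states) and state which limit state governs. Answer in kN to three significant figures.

737 kN (bolt shear governs)

Bolt shear: A_b = π·20²/4 = 314.2 mm²; R_n = 469 × 314.2 × 10 × 1 / 1000 = 1473 kN → 1473 / 2 = 737 kN.
Bearing (1.2 l_c t F_u ≤ 2.4 d t F_u): upper limit = 2.4·20·12·450 / 1000 = 259.2 kN.
  Edge l_c = 50 − 22/2 = 39 → r_n = 252.7 kN; interior l_c = 55 − 22 = 33 → r_n = 213.8 kN.
  R_n,bearing = 2·252.7 + 8·213.8 = 2216 kN → 2216 / 2 = 1110 kN.
Bolt shear governs: 737 kN.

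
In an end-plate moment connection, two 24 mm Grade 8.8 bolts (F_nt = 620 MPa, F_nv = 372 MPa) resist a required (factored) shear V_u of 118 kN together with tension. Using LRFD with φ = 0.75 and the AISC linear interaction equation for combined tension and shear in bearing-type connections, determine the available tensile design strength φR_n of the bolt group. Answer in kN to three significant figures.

350 kN

A_b = π·24²/4 = 452.4 mm²; f_rv = 118 × 1000 / (2 × 452.4) = 130.4 MPa.
F'_nt = 1.3 F_nt − (F_nt / φF_nv) f_rv = 1.3·620 − (620/(0.75·372))·130.4 = 516.2 MPa, capped at F_nt → F'_nt = 516.2 MPa.
R_n = F'_nt · A_b · n = 516.2 × 452.4 × 2 / 1000 = 467 kN.
Design strength φR_n = 0.75 × 467 = 350 kN.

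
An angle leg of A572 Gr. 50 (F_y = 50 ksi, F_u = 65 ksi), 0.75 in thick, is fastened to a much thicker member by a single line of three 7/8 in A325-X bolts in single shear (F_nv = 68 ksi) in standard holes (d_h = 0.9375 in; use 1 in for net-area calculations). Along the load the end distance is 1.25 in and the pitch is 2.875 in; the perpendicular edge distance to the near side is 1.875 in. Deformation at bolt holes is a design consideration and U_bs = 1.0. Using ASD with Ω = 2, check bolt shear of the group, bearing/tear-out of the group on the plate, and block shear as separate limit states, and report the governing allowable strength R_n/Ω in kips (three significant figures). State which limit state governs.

Bolt shear: A_b = π·0.875²/4 = 0.6013 in²; R_n = 68 × 0.6013 × 3 × 1 = 122.7 kips → 122.7 / 2 = 61.3 kips.
Bearing: edge l_c = 0.7812, r_n = 45.7 kips; interior l_c = 1.938, r_n = 102.4 kips; R_n = 45.7 + 2·102.4 = 250.5 kips → 125 kips.
Block shear: A_gv = 5.25, A_nv = 3.375, A_nt = 1.031 in²; R_n = min(0.6F_uA_nv, 0.6F_yA_gv) + U_bs·F_u·A_nt = 198.7 kips → 99.3 kips.
Bolt shear governs: 61.3 kips.

61.3 kips (bolt shear governs)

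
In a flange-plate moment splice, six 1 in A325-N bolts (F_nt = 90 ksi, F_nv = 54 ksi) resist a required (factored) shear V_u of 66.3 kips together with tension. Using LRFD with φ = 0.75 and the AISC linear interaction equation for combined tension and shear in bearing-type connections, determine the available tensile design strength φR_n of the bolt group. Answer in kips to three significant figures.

303 kips

A_b = π·1²/4 = 0.7854 in²; f_rv = 66.3 / (6 × 0.7854) = 14.07 ksi.
F'_nt = 1.3 F_nt − (F_nt / φF_nv) f_rv = 1.3·90 − (90/(0.75·54))·14.07 = 85.73 ksi, capped at F_nt → F'_nt = 85.73 ksi.
R_n = F'_nt · A_b · n = 85.73 × 0.7854 × 6 = 404 kips.
Design strength φR_n = 0.75 × 404 = 303 kips.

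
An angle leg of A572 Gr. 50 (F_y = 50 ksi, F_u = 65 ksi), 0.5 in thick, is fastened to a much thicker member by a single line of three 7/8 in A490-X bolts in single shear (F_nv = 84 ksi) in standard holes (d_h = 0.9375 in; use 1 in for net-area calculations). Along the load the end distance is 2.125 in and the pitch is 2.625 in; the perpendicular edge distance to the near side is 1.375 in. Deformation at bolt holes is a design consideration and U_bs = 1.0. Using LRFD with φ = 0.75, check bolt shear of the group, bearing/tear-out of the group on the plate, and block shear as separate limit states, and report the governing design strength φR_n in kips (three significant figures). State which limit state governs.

92.6 kips (block shear governs)

Bolt shear: A_b = π·0.875²/4 = 0.6013 in²; R_n = 84 × 0.6013 × 3 × 1 = 151.5 kips → 0.75 × 151.5 = 114 kips.
Bearing: edge l_c = 1.656, r_n = 64.59 kips; interior l_c = 1.688, r_n = 65.81 kips; R_n = 64.59 + 2·65.81 = 196.2 kips → 147 kips.
Block shear: A_gv = 3.688, A_nv = 2.438, A_nt = 0.4375 in²; R_n = min(0.6F_uA_nv, 0.6F_yA_gv) + U_bs·F_u·A_nt = 123.5 kips → 92.6 kips.
Block shear governs: 92.6 kips.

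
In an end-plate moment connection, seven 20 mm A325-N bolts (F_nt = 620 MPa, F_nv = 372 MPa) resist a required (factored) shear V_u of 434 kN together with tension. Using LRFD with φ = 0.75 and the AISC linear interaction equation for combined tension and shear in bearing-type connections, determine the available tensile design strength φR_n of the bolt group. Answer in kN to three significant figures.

606 kN

A_b = π·20²/4 = 314.2 mm²; f_rv = 434 × 1000 / (7 × 314.2) = 197.4 MPa.
F'_nt = 1.3 F_nt − (F_nt / φF_nv) f_rv = 1.3·620 − (620/(0.75·372))·197.4 = 367.4 MPa, capped at F_nt → F'_nt = 367.4 MPa.
R_n = F'_nt · A_b · n = 367.4 × 314.2 × 7 / 1000 = 808 kN.
Design strength φR_n = 0.75 × 808 = 606 kN.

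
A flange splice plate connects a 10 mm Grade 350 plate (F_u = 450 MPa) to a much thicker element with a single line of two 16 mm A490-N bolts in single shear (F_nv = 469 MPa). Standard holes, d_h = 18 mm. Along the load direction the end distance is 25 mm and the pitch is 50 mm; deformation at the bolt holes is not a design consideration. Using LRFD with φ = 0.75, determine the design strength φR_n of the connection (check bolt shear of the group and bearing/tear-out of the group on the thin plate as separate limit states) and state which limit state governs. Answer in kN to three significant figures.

Bolt shear: A_b = π·16²/4 = 201.1 mm²; R_n = 469 × 201.1 × 2 × 1 / 1000 = 188.6 kN → 0.75 × 188.6 = 141 kN.
Bearing (1.5 l_c t F_u ≤ 3.0 d t F_u): upper limit = 3.0·16·10·450 / 1000 = 216 kN.
  Edge l_c = 25 − 18/2 = 16 → r_n = 108 kN; interior l_c = 50 − 18 = 32 → r_n = 216 kN.
  R_n,bearing = 1·108 + 1·216 = 324 kN → 0.75 × 324 = 243 kN.
Bolt shear governs: 141 kN.

141 kN (bolt shear governs)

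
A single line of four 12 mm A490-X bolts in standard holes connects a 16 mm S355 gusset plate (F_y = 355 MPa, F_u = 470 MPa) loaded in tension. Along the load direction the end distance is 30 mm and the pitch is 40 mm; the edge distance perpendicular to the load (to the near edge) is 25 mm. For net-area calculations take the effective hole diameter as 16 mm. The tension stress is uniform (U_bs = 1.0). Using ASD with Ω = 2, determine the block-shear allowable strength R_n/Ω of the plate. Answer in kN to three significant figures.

Shear plane L_v = 30 + 3·40 = 150 mm; A_gv = 150 × 16 = 2400 mm².
A_nv = (150 − 3.5·16) × 16 = 1504 mm².
A_nt = (25 − 0.5·16) × 16 = 272 mm².
0.6 F_u A_nv = 424.1 kN; 0.6 F_y A_gv = 511.2 kN → shear rupture governs the shear term.
R_n = 424.1 + 1.0 × 470 × 272 / 1000 = 552 kN.
Allowable strength R_n/Ω = 552 / 2 = 276 kN.

276 kN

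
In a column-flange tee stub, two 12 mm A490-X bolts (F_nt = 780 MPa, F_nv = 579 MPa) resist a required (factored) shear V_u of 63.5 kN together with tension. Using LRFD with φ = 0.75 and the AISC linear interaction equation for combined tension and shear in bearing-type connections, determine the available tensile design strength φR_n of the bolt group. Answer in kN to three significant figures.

A_b = π·12²/4 = 113.1 mm²; f_rv = 63.5 × 1000 / (2 × 113.1) = 280.7 MPa.
F'_nt = 1.3 F_nt − (F_nt / φF_nv) f_rv = 1.3·780 − (780/(0.75·579))·280.7 = 509.7 MPa, capped at F_nt → F'_nt = 509.7 MPa.
R_n = F'_nt · A_b · n = 509.7 × 113.1 × 2 / 1000 = 115.3 kN.
Design strength φR_n = 0.75 × 115.3 = 86.5 kN.

86.5 kN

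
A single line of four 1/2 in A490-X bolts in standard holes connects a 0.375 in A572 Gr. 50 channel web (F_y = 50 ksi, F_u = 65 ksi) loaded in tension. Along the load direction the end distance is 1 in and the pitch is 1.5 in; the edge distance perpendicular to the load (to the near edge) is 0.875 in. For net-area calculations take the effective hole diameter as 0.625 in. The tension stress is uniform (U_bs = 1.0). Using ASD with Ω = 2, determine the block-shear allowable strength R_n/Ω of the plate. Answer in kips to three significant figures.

Shear plane L_v = 1 + 3·1.5 = 5.5 in; A_gv = 5.5 × 0.375 = 2.062 in².
A_nv = (5.5 − 3.5·0.625) × 0.375 = 1.242 in².
A_nt = (0.875 − 0.5·0.625) × 0.375 = 0.2109 in².
0.6 F_u A_nv = 48.45 kips; 0.6 F_y A_gv = 61.88 kips → shear rupture governs the shear term.
R_n = 48.45 + 1.0 × 65 × 0.2109 = 62.16 kips.
Allowable strength R_n/Ω = 62.16 / 2 = 31.1 kips.

31.1 kips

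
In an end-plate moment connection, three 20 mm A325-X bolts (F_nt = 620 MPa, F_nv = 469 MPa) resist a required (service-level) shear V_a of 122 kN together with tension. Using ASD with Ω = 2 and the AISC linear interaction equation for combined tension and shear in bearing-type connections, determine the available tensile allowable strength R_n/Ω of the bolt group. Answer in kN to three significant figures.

A_b = π·20²/4 = 314.2 mm²; f_rv = 122 × 1000 / (3 × 314.2) = 129.4 MPa.
F'_nt = 1.3 F_nt − (Ω F_nt / F_nv) f_rv = 1.3·620 − (2·620/469)·129.4 = 463.8 MPa, capped at F_nt → F'_nt = 463.8 MPa.
R_n = F'_nt · A_b · n = 463.8 × 314.2 × 3 / 1000 = 437.1 kN.
Allowable strength R_n/Ω = 437.1 / 2 = 219 kN.

219 kN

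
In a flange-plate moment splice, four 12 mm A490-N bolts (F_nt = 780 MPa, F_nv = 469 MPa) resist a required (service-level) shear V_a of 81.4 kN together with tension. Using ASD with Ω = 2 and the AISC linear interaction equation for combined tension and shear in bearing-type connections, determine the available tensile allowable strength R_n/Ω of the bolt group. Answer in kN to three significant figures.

A_b = π·12²/4 = 113.1 mm²; f_rv = 81.4 × 1000 / (4 × 113.1) = 179.9 MPa.
F'_nt = 1.3 F_nt − (Ω F_nt / F_nv) f_rv = 1.3·780 − (2·780/469)·179.9 = 415.5 MPa, capped at F_nt → F'_nt = 415.5 MPa.
R_n = F'_nt · A_b · n = 415.5 × 113.1 × 4 / 1000 = 188 kN.
Allowable strength R_n/Ω = 188 / 2 = 94 kN.

94 kN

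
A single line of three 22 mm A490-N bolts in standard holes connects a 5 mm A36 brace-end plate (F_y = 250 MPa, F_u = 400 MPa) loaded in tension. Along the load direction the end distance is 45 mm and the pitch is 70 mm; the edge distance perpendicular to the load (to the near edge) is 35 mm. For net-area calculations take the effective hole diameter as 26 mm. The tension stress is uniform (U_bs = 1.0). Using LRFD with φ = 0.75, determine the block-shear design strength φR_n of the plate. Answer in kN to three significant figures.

137 kN

Shear plane L_v = 45 + 2·70 = 185 mm; A_gv = 185 × 5 = 925 mm².
A_nv = (185 − 2.5·26) × 5 = 600 mm².
A_nt = (35 − 0.5·26) × 5 = 110 mm².
0.6 F_u A_nv = 144 kN; 0.6 F_y A_gv = 138.8 kN → shear yielding governs the shear term.
R_n = 138.8 + 1.0 × 400 × 110 / 1000 = 182.8 kN.
Design strength φR_n = 0.75 × 182.8 = 137 kN.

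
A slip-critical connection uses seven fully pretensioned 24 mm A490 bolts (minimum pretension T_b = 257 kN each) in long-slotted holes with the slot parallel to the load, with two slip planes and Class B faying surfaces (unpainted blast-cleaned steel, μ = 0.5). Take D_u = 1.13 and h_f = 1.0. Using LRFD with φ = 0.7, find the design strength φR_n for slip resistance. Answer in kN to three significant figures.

1420 kN

R_n = μ · D_u · h_f · T_b · n_s · n_b = 0.5 × 1.13 × 1.0 × 257 × 2 × 7 = 2033 kN.
Design strength φR_n = 0.7 × 2033 = 1420 kN.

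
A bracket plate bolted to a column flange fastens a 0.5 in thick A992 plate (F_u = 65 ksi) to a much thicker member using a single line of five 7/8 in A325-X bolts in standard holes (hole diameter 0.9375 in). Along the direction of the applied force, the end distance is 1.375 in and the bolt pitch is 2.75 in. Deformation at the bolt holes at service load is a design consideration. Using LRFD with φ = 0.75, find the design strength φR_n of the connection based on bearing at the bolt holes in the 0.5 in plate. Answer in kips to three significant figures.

231 kips

Per bolt r_n = 1.2 l_c t F_u ≤ 2.4 d t F_u; upper limit = 2.4 × 0.875 × 0.5 × 65 = 68.25 kips.
Edge bolt: l_c = 1.375 − 0.9375/2 = 0.9062 in → 1.2 × 0.9062 × 0.5 × 65 = 35.34 → r_n = 35.34 kips.
Interior bolts: l_c = 2.75 − 0.9375 = 1.812 in → 1.2 × 1.812 × 0.5 × 65 = 70.69 → r_n = 68.25 kips.
R_n = 1 × 35.34 + 4 × 68.25 = 308.3 kips.
Design strength φR_n = 0.75 × 308.3 = 231 kips.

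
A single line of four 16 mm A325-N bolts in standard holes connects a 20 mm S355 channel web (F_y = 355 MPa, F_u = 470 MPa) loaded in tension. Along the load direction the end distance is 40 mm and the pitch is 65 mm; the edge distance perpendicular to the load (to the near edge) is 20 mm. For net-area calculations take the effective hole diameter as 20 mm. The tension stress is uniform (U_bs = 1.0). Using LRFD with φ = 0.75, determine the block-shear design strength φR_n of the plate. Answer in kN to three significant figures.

768 kN

Shear plane L_v = 40 + 3·65 = 235 mm; A_gv = 235 × 20 = 4700 mm².
A_nv = (235 − 3.5·20) × 20 = 3300 mm².
A_nt = (20 − 0.5·20) × 20 = 200 mm².
0.6 F_u A_nv = 930.6 kN; 0.6 F_y A_gv = 1001 kN → shear rupture governs the shear term.
R_n = 930.6 + 1.0 × 470 × 200 / 1000 = 1025 kN.
Design strength φR_n = 0.75 × 1025 = 768 kN.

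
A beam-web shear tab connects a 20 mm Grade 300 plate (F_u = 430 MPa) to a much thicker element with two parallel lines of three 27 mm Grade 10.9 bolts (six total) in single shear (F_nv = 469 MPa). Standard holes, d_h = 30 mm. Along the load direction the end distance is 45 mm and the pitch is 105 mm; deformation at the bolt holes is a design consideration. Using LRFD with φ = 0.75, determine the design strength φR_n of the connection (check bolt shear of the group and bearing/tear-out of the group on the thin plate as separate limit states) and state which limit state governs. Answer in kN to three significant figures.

1210 kN (bolt shear governs)

Bolt shear: A_b = π·27²/4 = 572.6 mm²; R_n = 469 × 572.6 × 6 × 1 / 1000 = 1611 kN → 0.75 × 1611 = 1210 kN.
Bearing (1.2 l_c t F_u ≤ 2.4 d t F_u): upper limit = 2.4·27·20·430 / 1000 = 557.3 kN.
  Edge l_c = 45 − 30/2 = 30 → r_n = 309.6 kN; interior l_c = 105 − 30 = 75 → r_n = 557.3 kN.
  R_n,bearing = 2·309.6 + 4·557.3 = 2848 kN → 0.75 × 2848 = 2140 kN.
Bolt shear governs: 1210 kN.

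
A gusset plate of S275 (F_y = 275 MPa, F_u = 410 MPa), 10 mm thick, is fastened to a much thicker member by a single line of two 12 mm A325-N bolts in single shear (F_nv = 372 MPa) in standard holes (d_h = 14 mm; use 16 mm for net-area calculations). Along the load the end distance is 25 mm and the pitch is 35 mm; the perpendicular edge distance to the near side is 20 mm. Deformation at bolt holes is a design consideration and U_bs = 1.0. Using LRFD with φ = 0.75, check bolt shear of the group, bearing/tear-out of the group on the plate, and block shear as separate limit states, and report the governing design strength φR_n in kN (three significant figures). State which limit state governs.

Bolt shear: A_b = π·12²/4 = 113.1 mm²; R_n = 372 × 113.1 × 2 × 1 / 1000 = 84.14 kN → 0.75 × 84.14 = 63.1 kN.
Bearing: edge l_c = 18, r_n = 88.56 kN; interior l_c = 21, r_n = 103.3 kN; R_n = 88.56 + 1·103.3 = 191.9 kN → 144 kN.
Block shear: A_gv = 600, A_nv = 360, A_nt = 120 mm²; R_n = min(0.6F_uA_nv, 0.6F_yA_gv) + U_bs·F_u·A_nt = 137.8 kN → 103 kN.
Bolt shear governs: 63.1 kN.

63.1 kN (bolt shear governs)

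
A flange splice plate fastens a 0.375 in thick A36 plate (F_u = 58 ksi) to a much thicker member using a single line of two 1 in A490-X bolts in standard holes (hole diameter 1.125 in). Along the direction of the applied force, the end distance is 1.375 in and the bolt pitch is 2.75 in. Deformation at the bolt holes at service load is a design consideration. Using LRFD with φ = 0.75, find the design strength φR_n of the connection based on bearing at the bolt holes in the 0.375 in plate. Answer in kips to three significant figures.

Per bolt r_n = 1.2 l_c t F_u ≤ 2.4 d t F_u; upper limit = 2.4 × 1 × 0.375 × 58 = 52.2 kips.
Edge bolt: l_c = 1.375 − 1.125/2 = 0.8125 in → 1.2 × 0.8125 × 0.375 × 58 = 21.21 → r_n = 21.21 kips.
Interior bolts: l_c = 2.75 − 1.125 = 1.625 in → 1.2 × 1.625 × 0.375 × 58 = 42.41 → r_n = 42.41 kips.
R_n = 1 × 21.21 + 1 × 42.41 = 63.62 kips.
Design strength φR_n = 0.75 × 63.62 = 47.7 kips.

47.7 kips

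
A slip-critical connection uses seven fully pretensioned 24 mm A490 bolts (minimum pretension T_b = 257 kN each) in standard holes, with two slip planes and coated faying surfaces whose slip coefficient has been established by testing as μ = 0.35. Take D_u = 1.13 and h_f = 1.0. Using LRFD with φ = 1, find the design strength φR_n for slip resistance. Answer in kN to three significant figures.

1420 kN

R_n = μ · D_u · h_f · T_b · n_s · n_b = 0.35 × 1.13 × 1.0 × 257 × 2 × 7 = 1423 kN.
Design strength φR_n = 1 × 1423 = 1420 kN.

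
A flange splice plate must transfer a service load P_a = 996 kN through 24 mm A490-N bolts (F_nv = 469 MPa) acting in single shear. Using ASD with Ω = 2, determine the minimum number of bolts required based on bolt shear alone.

A_b = π·24²/4 = 452.4 mm².
Per-bolt allowable strength R_n/Ω = 469 × 452.4 × 1 / 1000 / 2 = 106.1 kN.
n ≥ 996 / 106.1 = 9.389 → use 10 bolts.

10 bolts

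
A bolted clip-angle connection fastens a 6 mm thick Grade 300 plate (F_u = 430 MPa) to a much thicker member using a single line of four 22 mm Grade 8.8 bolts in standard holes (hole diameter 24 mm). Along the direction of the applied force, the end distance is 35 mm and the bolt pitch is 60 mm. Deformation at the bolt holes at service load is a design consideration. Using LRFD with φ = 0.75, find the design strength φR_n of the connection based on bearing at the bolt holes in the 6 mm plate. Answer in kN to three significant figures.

304 kN

Per bolt r_n = 1.2 l_c t F_u ≤ 2.4 d t F_u; upper limit = 2.4 × 22 × 6 × 430 / 1000 = 136.2 kN.
Edge bolt: l_c = 35 − 24/2 = 23 mm → 1.2 × 23 × 6 × 430 / 1000 = 71.21 → r_n = 71.21 kN.
Interior bolts: l_c = 60 − 24 = 36 mm → 1.2 × 36 × 6 × 430 / 1000 = 111.5 → r_n = 111.5 kN.
R_n = 1 × 71.21 + 3 × 111.5 = 405.6 kN.
Design strength φR_n = 0.75 × 405.6 = 304 kN.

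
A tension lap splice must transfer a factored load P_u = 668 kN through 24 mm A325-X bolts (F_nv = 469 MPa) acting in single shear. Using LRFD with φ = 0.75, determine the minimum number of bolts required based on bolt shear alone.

5 bolts

A_b = π·24²/4 = 452.4 mm².
Per-bolt design strength φR_n = 0.75 × 469 × 452.4 × 1 / 1000 = 159.1 kN.
n ≥ 668 / 159.1 = 4.198 → use 5 bolts.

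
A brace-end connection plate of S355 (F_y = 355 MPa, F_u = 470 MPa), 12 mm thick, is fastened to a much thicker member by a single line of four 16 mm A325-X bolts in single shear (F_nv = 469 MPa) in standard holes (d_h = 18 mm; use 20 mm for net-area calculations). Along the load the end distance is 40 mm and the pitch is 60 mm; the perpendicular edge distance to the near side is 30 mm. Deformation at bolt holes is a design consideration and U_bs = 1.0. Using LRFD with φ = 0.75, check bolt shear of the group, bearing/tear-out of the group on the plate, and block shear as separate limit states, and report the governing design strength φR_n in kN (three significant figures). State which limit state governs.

283 kN (bolt shear governs)

Bolt shear: A_b = π·16²/4 = 201.1 mm²; R_n = 469 × 201.1 × 4 × 1 / 1000 = 377.2 kN → 0.75 × 377.2 = 283 kN.
Bearing: edge l_c = 31, r_n = 209.8 kN; interior l_c = 42, r_n = 216.6 kN; R_n = 209.8 + 3·216.6 = 859.5 kN → 645 kN.
Block shear: A_gv = 2640, A_nv = 1800, A_nt = 240 mm²; R_n = min(0.6F_uA_nv, 0.6F_yA_gv) + U_bs·F_u·A_nt = 620.4 kN → 465 kN.
Bolt shear governs: 283 kN.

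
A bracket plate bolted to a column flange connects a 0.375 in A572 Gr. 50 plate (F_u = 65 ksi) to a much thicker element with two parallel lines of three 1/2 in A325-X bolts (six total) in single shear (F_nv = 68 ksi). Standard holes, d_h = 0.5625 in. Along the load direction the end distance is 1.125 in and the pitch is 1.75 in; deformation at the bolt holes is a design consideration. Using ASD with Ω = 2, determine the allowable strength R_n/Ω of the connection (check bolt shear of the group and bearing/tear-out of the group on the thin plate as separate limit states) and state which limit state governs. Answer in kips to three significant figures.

Bolt shear: A_b = π·0.5²/4 = 0.1963 in²; R_n = 68 × 0.1963 × 6 × 1 = 80.11 kips → 80.11 / 2 = 40.1 kips.
Bearing (1.2 l_c t F_u ≤ 2.4 d t F_u): upper limit = 2.4·0.5·0.375·65 = 29.25 kips.
  Edge l_c = 1.125 − 0.5625/2 = 0.8438 → r_n = 24.68 kips; interior l_c = 1.75 − 0.5625 = 1.188 → r_n = 29.25 kips.
  R_n,bearing = 2·24.68 + 4·29.25 = 166.4 kips → 166.4 / 2 = 83.2 kips.
Bolt shear governs: 40.1 kips.

40.1 kips (bolt shear governs)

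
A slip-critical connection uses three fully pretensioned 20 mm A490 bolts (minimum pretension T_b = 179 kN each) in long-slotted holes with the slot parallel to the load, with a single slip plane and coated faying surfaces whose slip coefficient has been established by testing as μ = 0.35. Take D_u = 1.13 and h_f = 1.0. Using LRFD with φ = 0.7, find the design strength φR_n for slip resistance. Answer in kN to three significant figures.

149 kN

R_n = μ · D_u · h_f · T_b · n_s · n_b = 0.35 × 1.13 × 1.0 × 179 × 1 × 3 = 212.4 kN.
Design strength φR_n = 0.7 × 212.4 = 149 kN.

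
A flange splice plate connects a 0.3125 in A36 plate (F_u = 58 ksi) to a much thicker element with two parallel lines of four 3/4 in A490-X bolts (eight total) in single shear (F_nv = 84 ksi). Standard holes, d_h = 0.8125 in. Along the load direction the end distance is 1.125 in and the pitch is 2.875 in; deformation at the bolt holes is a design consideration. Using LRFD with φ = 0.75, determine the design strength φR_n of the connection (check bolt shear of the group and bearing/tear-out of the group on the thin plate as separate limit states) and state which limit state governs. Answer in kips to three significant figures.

Bolt shear: A_b = π·0.75²/4 = 0.4418 in²; R_n = 84 × 0.4418 × 8 × 1 = 296.9 kips → 0.75 × 296.9 = 223 kips.
Bearing (1.2 l_c t F_u ≤ 2.4 d t F_u): upper limit = 2.4·0.75·0.3125·58 = 32.62 kips.
  Edge l_c = 1.125 − 0.8125/2 = 0.7188 → r_n = 15.63 kips; interior l_c = 2.875 − 0.8125 = 2.062 → r_n = 32.62 kips.
  R_n,bearing = 2·15.63 + 6·32.62 = 227 kips → 0.75 × 227 = 170 kips.
Bearing governs: 170 kips.

170 kips (bearing governs)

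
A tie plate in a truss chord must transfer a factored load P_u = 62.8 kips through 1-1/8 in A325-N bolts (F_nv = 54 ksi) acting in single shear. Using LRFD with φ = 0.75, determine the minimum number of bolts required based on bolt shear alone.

A_b = π·1.125²/4 = 0.994 in².
Per-bolt design strength φR_n = 0.75 × 54 × 0.994 × 1 = 40.26 kips.
n ≥ 62.8 / 40.26 = 1.56 → use 2 bolts.

2 bolts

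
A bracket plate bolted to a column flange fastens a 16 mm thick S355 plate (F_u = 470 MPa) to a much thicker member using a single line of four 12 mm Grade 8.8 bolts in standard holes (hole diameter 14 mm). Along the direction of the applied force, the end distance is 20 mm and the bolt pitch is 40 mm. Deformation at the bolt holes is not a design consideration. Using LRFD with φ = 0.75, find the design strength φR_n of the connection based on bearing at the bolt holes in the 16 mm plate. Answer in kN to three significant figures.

719 kN

Per bolt r_n = 1.5 l_c t F_u ≤ 3.0 d t F_u; upper limit = 3.0 × 12 × 16 × 470 / 1000 = 270.7 kN.
Edge bolt: l_c = 20 − 14/2 = 13 mm → 1.5 × 13 × 16 × 470 / 1000 = 146.6 → r_n = 146.6 kN.
Interior bolts: l_c = 40 − 14 = 26 mm → 1.5 × 26 × 16 × 470 / 1000 = 293.3 → r_n = 270.7 kN.
R_n = 1 × 146.6 + 3 × 270.7 = 958.8 kN.
Design strength φR_n = 0.75 × 958.8 = 719 kN.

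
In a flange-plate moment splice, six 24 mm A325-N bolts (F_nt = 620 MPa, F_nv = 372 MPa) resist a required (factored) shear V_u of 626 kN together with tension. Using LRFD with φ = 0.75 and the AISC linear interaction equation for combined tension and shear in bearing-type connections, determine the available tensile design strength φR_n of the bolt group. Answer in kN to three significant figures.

A_b = π·24²/4 = 452.4 mm²; f_rv = 626 × 1000 / (6 × 452.4) = 230.6 MPa.
F'_nt = 1.3 F_nt − (F_nt / φF_nv) f_rv = 1.3·620 − (620/(0.75·372))·230.6 = 293.5 MPa, capped at F_nt → F'_nt = 293.5 MPa.
R_n = F'_nt · A_b · n = 293.5 × 452.4 × 6 / 1000 = 796.6 kN.
Design strength φR_n = 0.75 × 796.6 = 597 kN.

597 kN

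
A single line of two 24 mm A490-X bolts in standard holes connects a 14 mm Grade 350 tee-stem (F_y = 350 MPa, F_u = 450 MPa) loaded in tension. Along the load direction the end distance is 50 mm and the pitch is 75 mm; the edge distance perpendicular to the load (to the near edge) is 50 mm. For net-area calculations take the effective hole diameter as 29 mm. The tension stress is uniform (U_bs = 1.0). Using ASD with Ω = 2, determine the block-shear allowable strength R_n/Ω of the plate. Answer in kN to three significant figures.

266 kN

Shear plane L_v = 50 + 1·75 = 125 mm; A_gv = 125 × 14 = 1750 mm².
A_nv = (125 − 1.5·29) × 14 = 1141 mm².
A_nt = (50 − 0.5·29) × 14 = 497 mm².
0.6 F_u A_nv = 308.1 kN; 0.6 F_y A_gv = 367.5 kN → shear rupture governs the shear term.
R_n = 308.1 + 1.0 × 450 × 497 / 1000 = 531.7 kN.
Allowable strength R_n/Ω = 531.7 / 2 = 266 kN.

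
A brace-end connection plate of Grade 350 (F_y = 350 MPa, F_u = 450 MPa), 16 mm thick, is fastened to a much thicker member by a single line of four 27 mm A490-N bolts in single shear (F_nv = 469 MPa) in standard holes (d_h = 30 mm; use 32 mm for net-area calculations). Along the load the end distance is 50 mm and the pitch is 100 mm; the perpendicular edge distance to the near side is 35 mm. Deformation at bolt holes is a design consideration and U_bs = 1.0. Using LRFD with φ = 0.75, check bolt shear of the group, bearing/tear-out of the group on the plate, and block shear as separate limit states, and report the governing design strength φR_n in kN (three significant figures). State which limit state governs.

806 kN (bolt shear governs)

Bolt shear: A_b = π·27²/4 = 572.6 mm²; R_n = 469 × 572.6 × 4 × 1 / 1000 = 1074 kN → 0.75 × 1074 = 806 kN.
Bearing: edge l_c = 35, r_n = 302.4 kN; interior l_c = 70, r_n = 466.6 kN; R_n = 302.4 + 3·466.6 = 1702 kN → 1280 kN.
Block shear: A_gv = 5600, A_nv = 3808, A_nt = 304 mm²; R_n = min(0.6F_uA_nv, 0.6F_yA_gv) + U_bs·F_u·A_nt = 1165 kN → 874 kN.
Bolt shear governs: 806 kN.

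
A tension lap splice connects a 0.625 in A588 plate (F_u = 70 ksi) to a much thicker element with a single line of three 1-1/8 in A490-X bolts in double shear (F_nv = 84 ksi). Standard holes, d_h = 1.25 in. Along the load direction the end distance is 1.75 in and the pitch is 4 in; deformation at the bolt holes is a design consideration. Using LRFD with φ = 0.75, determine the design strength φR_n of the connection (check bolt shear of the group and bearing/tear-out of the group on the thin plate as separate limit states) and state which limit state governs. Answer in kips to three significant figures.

Bolt shear: A_b = π·1.125²/4 = 0.994 in²; R_n = 84 × 0.994 × 3 × 2 = 501 kips → 0.75 × 501 = 376 kips.
Bearing (1.2 l_c t F_u ≤ 2.4 d t F_u): upper limit = 2.4·1.125·0.625·70 = 118.1 kips.
  Edge l_c = 1.75 − 1.25/2 = 1.125 → r_n = 59.06 kips; interior l_c = 4 − 1.25 = 2.75 → r_n = 118.1 kips.
  R_n,bearing = 1·59.06 + 2·118.1 = 295.3 kips → 0.75 × 295.3 = 221 kips.
Bearing governs: 221 kips.

221 kips (bearing governs)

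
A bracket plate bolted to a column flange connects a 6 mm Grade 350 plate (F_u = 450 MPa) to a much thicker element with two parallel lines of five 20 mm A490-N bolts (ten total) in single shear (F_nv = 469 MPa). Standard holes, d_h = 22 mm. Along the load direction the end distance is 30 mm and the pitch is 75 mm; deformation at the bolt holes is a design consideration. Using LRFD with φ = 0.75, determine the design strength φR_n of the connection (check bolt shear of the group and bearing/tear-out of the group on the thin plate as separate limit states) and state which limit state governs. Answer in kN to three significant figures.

870 kN (bearing governs)

Bolt shear: A_b = π·20²/4 = 314.2 mm²; R_n = 469 × 314.2 × 10 × 1 / 1000 = 1473 kN → 0.75 × 1473 = 1110 kN.
Bearing (1.2 l_c t F_u ≤ 2.4 d t F_u): upper limit = 2.4·20·6·450 / 1000 = 129.6 kN.
  Edge l_c = 30 − 22/2 = 19 → r_n = 61.56 kN; interior l_c = 75 − 22 = 53 → r_n = 129.6 kN.
  R_n,bearing = 2·61.56 + 8·129.6 = 1160 kN → 0.75 × 1160 = 870 kN.
Bearing governs: 870 kN.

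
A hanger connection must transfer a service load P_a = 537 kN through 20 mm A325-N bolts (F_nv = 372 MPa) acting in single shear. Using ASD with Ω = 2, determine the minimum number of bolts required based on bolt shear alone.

10 bolts

A_b = π·20²/4 = 314.2 mm².
Per-bolt allowable strength R_n/Ω = 372 × 314.2 × 1 / 1000 / 2 = 58.43 kN.
n ≥ 537 / 58.43 = 9.19 → use 10 bolts.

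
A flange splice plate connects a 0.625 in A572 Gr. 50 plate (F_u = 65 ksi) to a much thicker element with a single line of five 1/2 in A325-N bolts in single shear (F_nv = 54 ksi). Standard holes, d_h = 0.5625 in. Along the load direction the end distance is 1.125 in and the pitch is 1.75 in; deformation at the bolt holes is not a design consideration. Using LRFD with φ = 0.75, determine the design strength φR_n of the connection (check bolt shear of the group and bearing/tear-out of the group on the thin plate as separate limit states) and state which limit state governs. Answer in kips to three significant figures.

Bolt shear: A_b = π·0.5²/4 = 0.1963 in²; R_n = 54 × 0.1963 × 5 × 1 = 53.01 kips → 0.75 × 53.01 = 39.8 kips.
Bearing (1.5 l_c t F_u ≤ 3.0 d t F_u): upper limit = 3.0·0.5·0.625·65 = 60.94 kips.
  Edge l_c = 1.125 − 0.5625/2 = 0.8438 → r_n = 51.42 kips; interior l_c = 1.75 − 0.5625 = 1.188 → r_n = 60.94 kips.
  R_n,bearing = 1·51.42 + 4·60.94 = 295.2 kips → 0.75 × 295.2 = 221 kips.
Bolt shear governs: 39.8 kips.

39.8 kips (bolt shear governs)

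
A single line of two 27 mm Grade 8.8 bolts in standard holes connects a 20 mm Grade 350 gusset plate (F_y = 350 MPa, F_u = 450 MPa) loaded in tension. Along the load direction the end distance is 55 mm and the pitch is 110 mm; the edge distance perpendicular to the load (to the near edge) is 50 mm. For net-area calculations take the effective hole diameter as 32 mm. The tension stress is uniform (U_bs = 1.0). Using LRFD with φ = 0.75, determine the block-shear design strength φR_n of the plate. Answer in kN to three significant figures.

Shear plane L_v = 55 + 1·110 = 165 mm; A_gv = 165 × 20 = 3300 mm².
A_nv = (165 − 1.5·32) × 20 = 2340 mm².
A_nt = (50 − 0.5·32) × 20 = 680 mm².
0.6 F_u A_nv = 631.8 kN; 0.6 F_y A_gv = 693 kN → shear rupture governs the shear term.
R_n = 631.8 + 1.0 × 450 × 680 / 1000 = 937.8 kN.
Design strength φR_n = 0.75 × 937.8 = 703 kN.

703 kN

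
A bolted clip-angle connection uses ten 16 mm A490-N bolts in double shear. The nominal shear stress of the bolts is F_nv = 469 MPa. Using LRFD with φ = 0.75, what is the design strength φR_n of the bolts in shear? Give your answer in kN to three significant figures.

A_b = π × 16² / 4 = 201.1 mm².
R_n = F_nv · A_b · n · n_s = 469 × 201.1 × 10 × 2 / 1000 = 1886 kN.
Design strength φR_n = 0.75 × 1886 = 1410 kN.

1410 kN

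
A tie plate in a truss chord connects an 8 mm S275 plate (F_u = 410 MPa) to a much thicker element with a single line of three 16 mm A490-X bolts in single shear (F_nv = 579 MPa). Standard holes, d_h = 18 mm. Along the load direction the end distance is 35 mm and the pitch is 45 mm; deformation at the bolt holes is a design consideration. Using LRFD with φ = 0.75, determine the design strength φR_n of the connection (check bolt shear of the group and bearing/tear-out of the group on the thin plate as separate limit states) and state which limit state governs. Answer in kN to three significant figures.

Bolt shear: A_b = π·16²/4 = 201.1 mm²; R_n = 579 × 201.1 × 3 × 1 / 1000 = 349.2 kN → 0.75 × 349.2 = 262 kN.
Bearing (1.2 l_c t F_u ≤ 2.4 d t F_u): upper limit = 2.4·16·8·410 / 1000 = 126 kN.
  Edge l_c = 35 − 18/2 = 26 → r_n = 102.3 kN; interior l_c = 45 − 18 = 27 → r_n = 106.3 kN.
  R_n,bearing = 1·102.3 + 2·106.3 = 314.9 kN → 0.75 × 314.9 = 236 kN.
Bearing governs: 236 kN.

236 kN (bearing governs)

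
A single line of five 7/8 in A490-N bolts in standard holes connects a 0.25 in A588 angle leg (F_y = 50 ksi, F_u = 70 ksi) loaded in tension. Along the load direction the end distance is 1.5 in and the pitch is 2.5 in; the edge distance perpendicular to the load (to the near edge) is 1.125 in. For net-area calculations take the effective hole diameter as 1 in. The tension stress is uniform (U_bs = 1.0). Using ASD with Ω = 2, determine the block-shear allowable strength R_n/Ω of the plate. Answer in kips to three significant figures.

Shear plane L_v = 1.5 + 4·2.5 = 11.5 in; A_gv = 11.5 × 0.25 = 2.875 in².
A_nv = (11.5 − 4.5·1) × 0.25 = 1.75 in².
A_nt = (1.125 − 0.5·1) × 0.25 = 0.1562 in².
0.6 F_u A_nv = 73.5 kips; 0.6 F_y A_gv = 86.25 kips → shear rupture governs the shear term.
R_n = 73.5 + 1.0 × 70 × 0.1562 = 84.44 kips.
Allowable strength R_n/Ω = 84.44 / 2 = 42.2 kips.

42.2 kips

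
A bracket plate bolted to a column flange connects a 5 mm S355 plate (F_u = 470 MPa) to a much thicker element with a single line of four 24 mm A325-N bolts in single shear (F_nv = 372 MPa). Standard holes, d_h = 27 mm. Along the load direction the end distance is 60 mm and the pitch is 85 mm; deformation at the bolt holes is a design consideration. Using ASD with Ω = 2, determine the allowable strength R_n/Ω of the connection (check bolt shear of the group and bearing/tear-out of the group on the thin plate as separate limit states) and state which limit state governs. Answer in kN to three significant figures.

269 kN (bearing governs)

Bolt shear: A_b = π·24²/4 = 452.4 mm²; R_n = 372 × 452.4 × 4 × 1 / 1000 = 673.2 kN → 673.2 / 2 = 337 kN.
Bearing (1.2 l_c t F_u ≤ 2.4 d t F_u): upper limit = 2.4·24·5·470 / 1000 = 135.4 kN.
  Edge l_c = 60 − 27/2 = 46.5 → r_n = 131.1 kN; interior l_c = 85 − 27 = 58 → r_n = 135.4 kN.
  R_n,bearing = 1·131.1 + 3·135.4 = 537.2 kN → 537.2 / 2 = 269 kN.
Bearing governs: 269 kN.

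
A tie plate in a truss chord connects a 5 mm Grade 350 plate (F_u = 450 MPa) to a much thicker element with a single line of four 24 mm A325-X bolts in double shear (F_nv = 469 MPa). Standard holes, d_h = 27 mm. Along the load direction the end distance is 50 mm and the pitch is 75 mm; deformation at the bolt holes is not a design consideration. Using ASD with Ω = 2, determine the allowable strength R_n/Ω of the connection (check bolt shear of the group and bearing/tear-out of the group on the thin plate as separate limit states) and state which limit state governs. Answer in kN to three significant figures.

305 kN (bearing governs)

Bolt shear: A_b = π·24²/4 = 452.4 mm²; R_n = 469 × 452.4 × 4 × 2 / 1000 = 1697 kN → 1697 / 2 = 849 kN.
Bearing (1.5 l_c t F_u ≤ 3.0 d t F_u): upper limit = 3.0·24·5·450 / 1000 = 162 kN.
  Edge l_c = 50 − 27/2 = 36.5 → r_n = 123.2 kN; interior l_c = 75 − 27 = 48 → r_n = 162 kN.
  R_n,bearing = 1·123.2 + 3·162 = 609.2 kN → 609.2 / 2 = 305 kN.
Bearing governs: 305 kN.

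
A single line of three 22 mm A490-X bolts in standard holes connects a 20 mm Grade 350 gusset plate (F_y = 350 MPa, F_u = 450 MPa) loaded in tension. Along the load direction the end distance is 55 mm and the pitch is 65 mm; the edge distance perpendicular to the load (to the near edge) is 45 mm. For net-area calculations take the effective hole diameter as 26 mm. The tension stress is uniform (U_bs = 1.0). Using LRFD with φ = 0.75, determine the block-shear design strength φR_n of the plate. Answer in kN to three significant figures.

702 kN

Shear plane L_v = 55 + 2·65 = 185 mm; A_gv = 185 × 20 = 3700 mm².
A_nv = (185 − 2.5·26) × 20 = 2400 mm².
A_nt = (45 − 0.5·26) × 20 = 640 mm².
0.6 F_u A_nv = 648 kN; 0.6 F_y A_gv = 777 kN → shear rupture governs the shear term.
R_n = 648 + 1.0 × 450 × 640 / 1000 = 936 kN.
Design strength φR_n = 0.75 × 936 = 702 kN.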